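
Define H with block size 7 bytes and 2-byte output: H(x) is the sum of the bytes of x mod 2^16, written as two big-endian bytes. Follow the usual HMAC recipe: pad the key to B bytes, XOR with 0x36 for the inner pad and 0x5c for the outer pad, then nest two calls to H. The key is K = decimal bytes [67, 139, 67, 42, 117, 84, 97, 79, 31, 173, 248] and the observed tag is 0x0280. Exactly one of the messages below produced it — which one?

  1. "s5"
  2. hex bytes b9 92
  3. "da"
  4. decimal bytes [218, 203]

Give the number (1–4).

1

Key decimal bytes [67, 139, 67, 42, 117, 84, 97, 79, 31, 173, 248] = 43 8b 43 2a 75 54 61 4f 1f ad f8 is 11 bytes > B = 7, so hash it first: H(key) = 04 78, then zero-pad to 7 bytes: K' = 04 78 00 00 00 00 00.
K' ⊕ ipad = 32 4e 36 36 36 36 36; K' ⊕ opad = 58 24 5c 5c 5c 5c 5c.
m1: inner = H(32 4e 36 36 36 36 36 73 35) = 02 36; tag = H(58 24 5c 5c 5c 5c 5c 02 36) = 0280 ← matches
m2: inner = H(32 4e 36 36 36 36 36 b9 92) = 02 d9; tag = H(58 24 5c 5c 5c 5c 5c 02 d9) = 0323
m3: inner = H(32 4e 36 36 36 36 36 64 61) = 02 53; tag = H(58 24 5c 5c 5c 5c 5c 02 53) = 029d
m4: inner = H(32 4e 36 36 36 36 36 da cb) = 03 33; tag = H(58 24 5c 5c 5c 5c 5c 03 33) = 027e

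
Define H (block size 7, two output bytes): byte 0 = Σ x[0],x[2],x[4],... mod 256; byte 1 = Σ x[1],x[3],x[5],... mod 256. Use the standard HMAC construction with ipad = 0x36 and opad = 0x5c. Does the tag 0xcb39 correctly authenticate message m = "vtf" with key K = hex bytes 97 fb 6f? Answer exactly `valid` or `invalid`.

valid

Key hex bytes 97 fb 6f is 3 bytes ≤ B = 7; zero-pad to 7 bytes: K' = 97 fb 6f 00 00 00 00.
K' ⊕ ipad = a1 cd 59 36 36 36 36; K' ⊕ opad = cb a7 33 5c 5c 5c 5c.
Inner hash: even-index sum = 474 mod 256 = 218; odd-index sum = 533 mod 256 = 21 → da 15.
Outer hash (recomputed tag): even-index sum = 459 mod 256 = 203; odd-index sum = 569 mod 256 = 57 → cb 39.
Recomputed tag = cb39; claimed = cb39 → match.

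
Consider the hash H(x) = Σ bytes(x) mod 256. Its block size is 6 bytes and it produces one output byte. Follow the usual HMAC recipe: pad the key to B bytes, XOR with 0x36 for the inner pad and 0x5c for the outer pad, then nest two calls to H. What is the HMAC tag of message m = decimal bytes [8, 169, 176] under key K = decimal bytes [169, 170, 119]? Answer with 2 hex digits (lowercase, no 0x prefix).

Key decimal bytes [169, 170, 119] = a9 aa 77 is 3 bytes ≤ B = 6; zero-pad to 6 bytes: K' = a9 aa 77 00 00 00.
K' ⊕ ipad = 9f 9c 41 36 36 36.  K' ⊕ opad = f5 f6 2b 5c 5c 5c.
Inner input = (K'⊕ipad) ∥ m = 9f 9c 41 36 36 36 ∥ 08 a9 b0.
Inner hash: sum = 159+156+65+54+54+54+8+169+176 = 895; mod 256 = 127 → 7f.
Outer input = (K'⊕opad) ∥ inner = f5 f6 2b 5c 5c 5c ∥ 7f.
Outer hash (tag): sum = 245+246+43+92+92+92+127 = 937; mod 256 = 169 → a9.

a9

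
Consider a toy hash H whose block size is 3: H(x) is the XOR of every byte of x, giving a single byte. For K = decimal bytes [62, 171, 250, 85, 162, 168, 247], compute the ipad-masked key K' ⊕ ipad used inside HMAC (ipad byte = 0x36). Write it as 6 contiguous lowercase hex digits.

Key decimal bytes [62, 171, 250, 85, 162, 168, 247] = 3e ab fa 55 a2 a8 f7 is 7 bytes > B = 3, so hash it first: H(key) = c7, then zero-pad to 3 bytes: K' = c7 00 00.
XOR each byte with 0x36: c7⊕36=f1, 00⊕36=36, 00⊕36=36.

f13636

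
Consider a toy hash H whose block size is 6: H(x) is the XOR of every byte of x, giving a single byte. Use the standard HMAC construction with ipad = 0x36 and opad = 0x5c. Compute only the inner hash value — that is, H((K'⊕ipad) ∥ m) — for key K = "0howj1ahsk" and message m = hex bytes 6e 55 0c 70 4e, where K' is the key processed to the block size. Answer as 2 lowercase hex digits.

03

Key "0howj1ahsk" = 30 68 6f 77 6a 31 61 68 73 6b is 10 bytes > B = 6, so hash it first: H(key) = 0a, then zero-pad to 6 bytes: K' = 0a 00 00 00 00 00.
K' ⊕ ipad = 3c 36 36 36 36 36.
Inner input = 3c 36 36 36 36 36 ∥ 6e 55 0c 70 4e.
Inner hash: XOR 3c⊕36⊕36⊕36⊕36⊕36⊕6e⊕55⊕0c⊕70⊕4e = 03.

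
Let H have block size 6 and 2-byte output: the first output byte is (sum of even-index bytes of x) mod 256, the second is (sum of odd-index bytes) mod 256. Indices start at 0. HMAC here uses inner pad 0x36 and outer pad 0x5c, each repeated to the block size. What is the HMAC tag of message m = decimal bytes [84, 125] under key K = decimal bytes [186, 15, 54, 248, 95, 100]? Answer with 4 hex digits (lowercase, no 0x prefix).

9c05

Key decimal bytes [186, 15, 54, 248, 95, 100] = ba 0f 36 f8 5f 64 is exactly B = 6 bytes: K' = ba 0f 36 f8 5f 64.
K' ⊕ ipad = 8c 39 00 ce 69 52.  K' ⊕ opad = e6 53 6a a4 03 38.
Inner input = (K'⊕ipad) ∥ m = 8c 39 00 ce 69 52 ∥ 54 7d.
Inner hash: even-index sum = 329 mod 256 = 73; odd-index sum = 470 mod 256 = 214 → 49 d6.
Outer input = (K'⊕opad) ∥ inner = e6 53 6a a4 03 38 ∥ 49 d6.
Outer hash (tag): even-index sum = 412 mod 256 = 156; odd-index sum = 517 mod 256 = 5 → 9c 05.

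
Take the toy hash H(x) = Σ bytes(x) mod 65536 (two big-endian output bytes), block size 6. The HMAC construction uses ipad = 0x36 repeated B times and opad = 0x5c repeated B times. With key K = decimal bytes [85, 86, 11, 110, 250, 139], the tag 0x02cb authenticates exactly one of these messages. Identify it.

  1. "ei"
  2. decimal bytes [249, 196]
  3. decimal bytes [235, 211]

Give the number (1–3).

Key decimal bytes [85, 86, 11, 110, 250, 139] = 55 56 0b 6e fa 8b is exactly B = 6 bytes: K' = 55 56 0b 6e fa 8b.
K' ⊕ ipad = 63 60 3d 58 cc bd; K' ⊕ opad = 09 0a 57 32 a6 d7.
m1: inner = H(63 60 3d 58 cc bd 65 69) = 03 af; tag = H(09 0a 57 32 a6 d7 03 af) = 02cb ← matches
m2: inner = H(63 60 3d 58 cc bd f9 c4) = 04 9e; tag = H(09 0a 57 32 a6 d7 04 9e) = 02bb
m3: inner = H(63 60 3d 58 cc bd eb d3) = 04 9f; tag = H(09 0a 57 32 a6 d7 04 9f) = 02bc

1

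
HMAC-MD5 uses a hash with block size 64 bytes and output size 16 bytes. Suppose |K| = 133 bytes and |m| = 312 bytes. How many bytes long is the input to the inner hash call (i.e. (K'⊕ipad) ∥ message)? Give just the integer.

Key is 133 > 64 bytes, so it is hashed to 16 bytes then zero-padded to 64: |K'| = 64.
Inner input = (K'⊕ipad) ∥ m → 64 + 312 = 376 bytes.

376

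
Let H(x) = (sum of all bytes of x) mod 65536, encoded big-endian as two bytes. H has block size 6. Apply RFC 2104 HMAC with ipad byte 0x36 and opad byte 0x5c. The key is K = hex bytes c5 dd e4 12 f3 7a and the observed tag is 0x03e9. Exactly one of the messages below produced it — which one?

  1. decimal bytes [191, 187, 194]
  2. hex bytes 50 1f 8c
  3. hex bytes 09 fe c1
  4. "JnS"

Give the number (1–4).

4

Key hex bytes c5 dd e4 12 f3 7a is exactly B = 6 bytes: K' = c5 dd e4 12 f3 7a.
K' ⊕ ipad = f3 eb d2 24 c5 4c; K' ⊕ opad = 99 81 b8 4e af 26.
m1: inner = H(f3 eb d2 24 c5 4c bf bb c2) = 06 21; tag = H(99 81 b8 4e af 26 06 21) = 031c
m2: inner = H(f3 eb d2 24 c5 4c 50 1f 8c) = 04 e0; tag = H(99 81 b8 4e af 26 04 e0) = 03d9
m3: inner = H(f3 eb d2 24 c5 4c 09 fe c1) = 05 ad; tag = H(99 81 b8 4e af 26 05 ad) = 03a7
m4: inner = H(f3 eb d2 24 c5 4c 4a 6e 53) = 04 f0; tag = H(99 81 b8 4e af 26 04 f0) = 03e9 ← matches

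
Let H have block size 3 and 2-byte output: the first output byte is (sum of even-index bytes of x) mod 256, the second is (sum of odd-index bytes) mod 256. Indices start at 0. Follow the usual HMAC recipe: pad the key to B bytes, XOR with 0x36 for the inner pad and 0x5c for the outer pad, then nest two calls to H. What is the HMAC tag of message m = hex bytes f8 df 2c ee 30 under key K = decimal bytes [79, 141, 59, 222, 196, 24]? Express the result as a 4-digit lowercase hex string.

775a

Key decimal bytes [79, 141, 59, 222, 196, 24] = 4f 8d 3b de c4 18 is 6 bytes > B = 3, so hash it first: H(key) = 4e 83, then zero-pad to 3 bytes: K' = 4e 83 00.
K' ⊕ ipad = 78 b5 36.  K' ⊕ opad = 12 df 5c.
Inner input = (K'⊕ipad) ∥ m = 78 b5 36 ∥ f8 df 2c ee 30.
Inner hash: even-index sum = 635 mod 256 = 123; odd-index sum = 521 mod 256 = 9 → 7b 09.
Outer input = (K'⊕opad) ∥ inner = 12 df 5c ∥ 7b 09.
Outer hash (tag): even-index sum = 119 mod 256 = 119; odd-index sum = 346 mod 256 = 90 → 77 5a.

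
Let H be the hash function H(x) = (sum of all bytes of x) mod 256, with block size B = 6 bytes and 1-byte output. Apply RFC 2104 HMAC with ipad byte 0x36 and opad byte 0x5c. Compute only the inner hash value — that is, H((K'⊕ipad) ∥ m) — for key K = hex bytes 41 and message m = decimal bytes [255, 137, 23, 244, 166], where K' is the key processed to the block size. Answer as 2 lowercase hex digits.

Key hex bytes 41 is 1 byte ≤ B = 6; zero-pad to 6 bytes: K' = 41 00 00 00 00 00.
K' ⊕ ipad = 77 36 36 36 36 36.
Inner input = 77 36 36 36 36 36 ∥ ff 89 17 f4 a6.
Inner hash: sum = 119+54+54+54+54+54+255+137+23+244+166 = 1214; mod 256 = 190 → be.

be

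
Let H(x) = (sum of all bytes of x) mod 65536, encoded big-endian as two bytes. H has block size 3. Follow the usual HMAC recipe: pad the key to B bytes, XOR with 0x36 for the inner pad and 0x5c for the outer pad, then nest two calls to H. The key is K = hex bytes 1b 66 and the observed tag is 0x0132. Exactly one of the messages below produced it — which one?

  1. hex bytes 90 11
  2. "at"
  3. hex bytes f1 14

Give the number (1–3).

1

Key hex bytes 1b 66 is 2 bytes ≤ B = 3; zero-pad to 3 bytes: K' = 1b 66 00.
K' ⊕ ipad = 2d 50 36; K' ⊕ opad = 47 3a 5c.
m1: inner = H(2d 50 36 90 11) = 01 54; tag = H(47 3a 5c 01 54) = 0132 ← matches
m2: inner = H(2d 50 36 61 74) = 01 88; tag = H(47 3a 5c 01 88) = 0166
m3: inner = H(2d 50 36 f1 14) = 01 b8; tag = H(47 3a 5c 01 b8) = 0196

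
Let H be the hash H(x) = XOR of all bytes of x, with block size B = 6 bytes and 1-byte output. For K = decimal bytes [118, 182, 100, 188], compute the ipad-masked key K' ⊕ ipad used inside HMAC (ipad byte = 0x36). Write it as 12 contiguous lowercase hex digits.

Key decimal bytes [118, 182, 100, 188] = 76 b6 64 bc is 4 bytes ≤ B = 6; zero-pad to 6 bytes: K' = 76 b6 64 bc 00 00.
XOR each byte with 0x36: 76⊕36=40, b6⊕36=80, 64⊕36=52, bc⊕36=8a, 00⊕36=36, 00⊕36=36.

4080528a3636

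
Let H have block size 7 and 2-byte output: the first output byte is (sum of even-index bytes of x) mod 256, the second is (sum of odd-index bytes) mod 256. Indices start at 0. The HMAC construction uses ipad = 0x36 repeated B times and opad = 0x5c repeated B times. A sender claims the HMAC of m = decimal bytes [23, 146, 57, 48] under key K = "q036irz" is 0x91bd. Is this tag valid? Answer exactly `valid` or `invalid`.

Key "q036irz" = 71 30 33 36 69 72 7a is exactly B = 7 bytes: K' = 71 30 33 36 69 72 7a.
K' ⊕ ipad = 47 06 05 00 5f 44 4c; K' ⊕ opad = 2d 6c 6f 6a 35 2e 26.
Inner hash: even-index sum = 441 mod 256 = 185; odd-index sum = 154 mod 256 = 154 → b9 9a.
Outer hash (recomputed tag): even-index sum = 401 mod 256 = 145; odd-index sum = 445 mod 256 = 189 → 91 bd.
Recomputed tag = 91bd; claimed = 91bd → match.

valid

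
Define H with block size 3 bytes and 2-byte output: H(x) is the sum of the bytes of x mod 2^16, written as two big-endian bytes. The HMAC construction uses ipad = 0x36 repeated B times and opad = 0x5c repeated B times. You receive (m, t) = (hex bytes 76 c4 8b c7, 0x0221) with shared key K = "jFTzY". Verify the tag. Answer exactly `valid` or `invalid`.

Key "jFTzY" = 6a 46 54 7a 59 is 5 bytes > B = 3, so hash it first: H(key) = 01 d7, then zero-pad to 3 bytes: K' = 01 d7 00.
K' ⊕ ipad = 37 e1 36; K' ⊕ opad = 5d 8b 5c.
Inner hash: sum = 55+225+54+118+196+139+199 = 986 → 03 da.
Outer hash (recomputed tag): sum = 93+139+92+3+218 = 545 → 02 21.
Recomputed tag = 0221; claimed = 0221 → match.

valid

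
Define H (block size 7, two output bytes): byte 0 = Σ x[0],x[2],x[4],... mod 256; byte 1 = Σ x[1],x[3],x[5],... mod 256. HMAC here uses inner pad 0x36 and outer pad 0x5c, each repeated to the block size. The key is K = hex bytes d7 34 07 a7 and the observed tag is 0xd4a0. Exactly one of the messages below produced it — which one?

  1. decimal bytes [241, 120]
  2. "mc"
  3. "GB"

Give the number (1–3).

Key hex bytes d7 34 07 a7 is 4 bytes ≤ B = 7; zero-pad to 7 bytes: K' = d7 34 07 a7 00 00 00.
K' ⊕ ipad = e1 02 31 91 36 36 36; K' ⊕ opad = 8b 68 5b fb 5c 5c 5c.
m1: inner = H(e1 02 31 91 36 36 36 f1 78) = f6 ba; tag = H(8b 68 5b fb 5c 5c 5c f6 ba) = 58b5
m2: inner = H(e1 02 31 91 36 36 36 6d 63) = e1 36; tag = H(8b 68 5b fb 5c 5c 5c e1 36) = d4a0 ← matches
m3: inner = H(e1 02 31 91 36 36 36 47 42) = c0 10; tag = H(8b 68 5b fb 5c 5c 5c c0 10) = ae7f

2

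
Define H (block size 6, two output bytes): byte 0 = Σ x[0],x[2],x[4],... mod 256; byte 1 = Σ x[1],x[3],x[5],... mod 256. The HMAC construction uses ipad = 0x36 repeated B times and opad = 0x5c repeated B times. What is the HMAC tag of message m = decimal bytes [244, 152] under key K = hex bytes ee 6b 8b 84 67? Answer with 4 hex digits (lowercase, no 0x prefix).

Key hex bytes ee 6b 8b 84 67 is 5 bytes ≤ B = 6; zero-pad to 6 bytes: K' = ee 6b 8b 84 67 00.
K' ⊕ ipad = d8 5d bd b2 51 36.  K' ⊕ opad = b2 37 d7 d8 3b 5c.
Inner input = (K'⊕ipad) ∥ m = d8 5d bd b2 51 36 ∥ f4 98.
Inner hash: even-index sum = 730 mod 256 = 218; odd-index sum = 477 mod 256 = 221 → da dd.
Outer input = (K'⊕opad) ∥ inner = b2 37 d7 d8 3b 5c ∥ da dd.
Outer hash (tag): even-index sum = 670 mod 256 = 158; odd-index sum = 584 mod 256 = 72 → 9e 48.

9e48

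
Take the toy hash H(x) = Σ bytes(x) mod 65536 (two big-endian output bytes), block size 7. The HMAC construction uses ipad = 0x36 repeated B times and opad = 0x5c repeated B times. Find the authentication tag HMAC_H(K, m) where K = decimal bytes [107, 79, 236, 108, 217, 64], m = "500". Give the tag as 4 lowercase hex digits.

Key decimal bytes [107, 79, 236, 108, 217, 64] = 6b 4f ec 6c d9 40 is 6 bytes ≤ B = 7; zero-pad to 7 bytes: K' = 6b 4f ec 6c d9 40 00.
K' ⊕ ipad = 5d 79 da 5a ef 76 36.  K' ⊕ opad = 37 13 b0 30 85 1c 5c.
Inner input = (K'⊕ipad) ∥ m = 5d 79 da 5a ef 76 36 ∥ 35 30 30.
Inner hash: sum = 93+121+218+90+239+118+54+53+48+48 = 1082 → 04 3a.
Outer input = (K'⊕opad) ∥ inner = 37 13 b0 30 85 1c 5c ∥ 04 3a.
Outer hash (tag): sum = 55+19+176+48+133+28+92+4+58 = 613 → 02 65.

0265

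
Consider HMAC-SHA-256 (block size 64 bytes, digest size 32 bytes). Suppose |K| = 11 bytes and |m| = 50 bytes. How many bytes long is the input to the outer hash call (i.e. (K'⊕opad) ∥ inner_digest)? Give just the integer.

96

Key is 11 ≤ 64 bytes, zero-padded: |K'| = 64.
Outer input = (K'⊕opad) ∥ H(inner) → 64 + 32 = 96 bytes.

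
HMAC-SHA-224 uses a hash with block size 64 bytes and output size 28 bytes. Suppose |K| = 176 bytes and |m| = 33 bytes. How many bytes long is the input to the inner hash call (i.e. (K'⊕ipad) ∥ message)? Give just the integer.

Key is 176 > 64 bytes, so it is hashed to 28 bytes then zero-padded to 64: |K'| = 64.
Inner input = (K'⊕ipad) ∥ m → 64 + 33 = 97 bytes.

97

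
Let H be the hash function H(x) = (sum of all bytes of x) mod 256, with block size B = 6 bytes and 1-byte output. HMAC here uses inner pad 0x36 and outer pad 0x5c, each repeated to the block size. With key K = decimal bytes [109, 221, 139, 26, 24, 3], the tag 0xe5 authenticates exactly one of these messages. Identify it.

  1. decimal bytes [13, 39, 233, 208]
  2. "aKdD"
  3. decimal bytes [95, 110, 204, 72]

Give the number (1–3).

3

Key decimal bytes [109, 221, 139, 26, 24, 3] = 6d dd 8b 1a 18 03 is exactly B = 6 bytes: K' = 6d dd 8b 1a 18 03.
K' ⊕ ipad = 5b eb bd 2c 2e 35; K' ⊕ opad = 31 81 d7 46 44 5f.
m1: inner = H(5b eb bd 2c 2e 35 0d 27 e9 d0) = 7f; tag = H(31 81 d7 46 44 5f 7f) = f1
m2: inner = H(5b eb bd 2c 2e 35 61 4b 64 44) = e6; tag = H(31 81 d7 46 44 5f e6) = 58
m3: inner = H(5b eb bd 2c 2e 35 5f 6e cc 48) = 73; tag = H(31 81 d7 46 44 5f 73) = e5 ← matches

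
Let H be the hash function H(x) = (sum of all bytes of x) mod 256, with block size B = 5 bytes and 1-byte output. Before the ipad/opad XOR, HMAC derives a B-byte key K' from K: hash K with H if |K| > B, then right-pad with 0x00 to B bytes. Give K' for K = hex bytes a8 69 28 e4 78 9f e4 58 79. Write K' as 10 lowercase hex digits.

e900000000

|K| = 9 > B = 5, so first hash the key.
H(K): sum = 168+105+40+228+120+159+228+88+121 = 1257; mod 256 = 233 → e9.
Zero-pad H(K) = e9 to 5 bytes: K' = e9 00 00 00 00.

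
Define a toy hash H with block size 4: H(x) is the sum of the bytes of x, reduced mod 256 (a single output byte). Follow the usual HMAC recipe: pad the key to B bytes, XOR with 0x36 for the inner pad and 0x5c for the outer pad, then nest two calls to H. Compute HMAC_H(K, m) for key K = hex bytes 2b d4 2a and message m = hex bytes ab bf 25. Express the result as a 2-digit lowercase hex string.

Key hex bytes 2b d4 2a is 3 bytes ≤ B = 4; zero-pad to 4 bytes: K' = 2b d4 2a 00.
K' ⊕ ipad = 1d e2 1c 36.  K' ⊕ opad = 77 88 76 5c.
Inner input = (K'⊕ipad) ∥ m = 1d e2 1c 36 ∥ ab bf 25.
Inner hash: sum = 29+226+28+54+171+191+37 = 736; mod 256 = 224 → e0.
Outer input = (K'⊕opad) ∥ inner = 77 88 76 5c ∥ e0.
Outer hash (tag): sum = 119+136+118+92+224 = 689; mod 256 = 177 → b1.

b1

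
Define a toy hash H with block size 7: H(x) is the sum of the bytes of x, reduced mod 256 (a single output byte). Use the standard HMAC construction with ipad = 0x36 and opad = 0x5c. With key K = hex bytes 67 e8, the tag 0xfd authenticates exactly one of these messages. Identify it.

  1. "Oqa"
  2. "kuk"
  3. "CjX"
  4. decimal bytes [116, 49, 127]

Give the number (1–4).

Key hex bytes 67 e8 is 2 bytes ≤ B = 7; zero-pad to 7 bytes: K' = 67 e8 00 00 00 00 00.
K' ⊕ ipad = 51 de 36 36 36 36 36; K' ⊕ opad = 3b b4 5c 5c 5c 5c 5c.
m1: inner = H(51 de 36 36 36 36 36 4f 71 61) = 5e; tag = H(3b b4 5c 5c 5c 5c 5c 5e) = 19
m2: inner = H(51 de 36 36 36 36 36 6b 75 6b) = 88; tag = H(3b b4 5c 5c 5c 5c 5c 88) = 43
m3: inner = H(51 de 36 36 36 36 36 43 6a 58) = 42; tag = H(3b b4 5c 5c 5c 5c 5c 42) = fd ← matches
m4: inner = H(51 de 36 36 36 36 36 74 31 7f) = 61; tag = H(3b b4 5c 5c 5c 5c 5c 61) = 1c

3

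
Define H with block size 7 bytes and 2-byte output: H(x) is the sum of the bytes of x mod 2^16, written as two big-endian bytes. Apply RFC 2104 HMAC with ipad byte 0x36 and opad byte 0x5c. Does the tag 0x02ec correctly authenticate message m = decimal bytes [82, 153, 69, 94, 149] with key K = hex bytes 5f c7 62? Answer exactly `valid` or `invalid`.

Key hex bytes 5f c7 62 is 3 bytes ≤ B = 7; zero-pad to 7 bytes: K' = 5f c7 62 00 00 00 00.
K' ⊕ ipad = 69 f1 54 36 36 36 36; K' ⊕ opad = 03 9b 3e 5c 5c 5c 5c.
Inner hash: sum = 105+241+84+54+54+54+54+82+153+69+94+149 = 1193 → 04 a9.
Outer hash (recomputed tag): sum = 3+155+62+92+92+92+92+4+169 = 761 → 02 f9.
Recomputed tag = 02f9; claimed = 02ec → mismatch.

invalid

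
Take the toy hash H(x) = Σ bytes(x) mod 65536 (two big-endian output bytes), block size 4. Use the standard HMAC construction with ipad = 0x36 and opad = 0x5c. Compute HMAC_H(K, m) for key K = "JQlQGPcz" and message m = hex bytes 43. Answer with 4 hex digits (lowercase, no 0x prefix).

0284

Key "JQlQGPcz" = 4a 51 6c 51 47 50 63 7a is 8 bytes > B = 4, so hash it first: H(key) = 02 cc, then zero-pad to 4 bytes: K' = 02 cc 00 00.
K' ⊕ ipad = 34 fa 36 36.  K' ⊕ opad = 5e 90 5c 5c.
Inner input = (K'⊕ipad) ∥ m = 34 fa 36 36 ∥ 43.
Inner hash: sum = 52+250+54+54+67 = 477 → 01 dd.
Outer input = (K'⊕opad) ∥ inner = 5e 90 5c 5c ∥ 01 dd.
Outer hash (tag): sum = 94+144+92+92+1+221 = 644 → 02 84.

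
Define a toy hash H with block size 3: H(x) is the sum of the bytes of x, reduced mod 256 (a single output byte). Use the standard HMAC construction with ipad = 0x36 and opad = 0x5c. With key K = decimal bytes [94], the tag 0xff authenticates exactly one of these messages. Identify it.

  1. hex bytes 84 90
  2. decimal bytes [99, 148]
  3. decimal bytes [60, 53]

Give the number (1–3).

Key decimal bytes [94] = 5e is 1 byte ≤ B = 3; zero-pad to 3 bytes: K' = 5e 00 00.
K' ⊕ ipad = 68 36 36; K' ⊕ opad = 02 5c 5c.
m1: inner = H(68 36 36 84 90) = e8; tag = H(02 5c 5c e8) = a2
m2: inner = H(68 36 36 63 94) = cb; tag = H(02 5c 5c cb) = 85
m3: inner = H(68 36 36 3c 35) = 45; tag = H(02 5c 5c 45) = ff ← matches

3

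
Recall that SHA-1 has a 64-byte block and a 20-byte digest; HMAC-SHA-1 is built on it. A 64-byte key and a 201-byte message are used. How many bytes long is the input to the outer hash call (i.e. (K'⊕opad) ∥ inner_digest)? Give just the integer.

84

Key is 64 ≤ 64 bytes, zero-padded: |K'| = 64.
Outer input = (K'⊕opad) ∥ H(inner) → 64 + 20 = 84 bytes.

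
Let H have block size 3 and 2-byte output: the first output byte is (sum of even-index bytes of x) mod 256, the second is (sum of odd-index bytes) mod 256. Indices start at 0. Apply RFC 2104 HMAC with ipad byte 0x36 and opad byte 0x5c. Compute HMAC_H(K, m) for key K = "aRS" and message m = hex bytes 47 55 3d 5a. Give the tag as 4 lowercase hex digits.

Key "aRS" = 61 52 53 is exactly B = 3 bytes: K' = 61 52 53.
K' ⊕ ipad = 57 64 65.  K' ⊕ opad = 3d 0e 0f.
Inner input = (K'⊕ipad) ∥ m = 57 64 65 ∥ 47 55 3d 5a.
Inner hash: even-index sum = 363 mod 256 = 107; odd-index sum = 232 mod 256 = 232 → 6b e8.
Outer input = (K'⊕opad) ∥ inner = 3d 0e 0f ∥ 6b e8.
Outer hash (tag): even-index sum = 308 mod 256 = 52; odd-index sum = 121 mod 256 = 121 → 34 79.

3479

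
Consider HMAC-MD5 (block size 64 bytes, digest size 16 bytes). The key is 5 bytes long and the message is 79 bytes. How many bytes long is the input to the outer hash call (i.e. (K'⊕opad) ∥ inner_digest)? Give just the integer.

Key is 5 ≤ 64 bytes, zero-padded: |K'| = 64.
Outer input = (K'⊕opad) ∥ H(inner) → 64 + 16 = 80 bytes.

80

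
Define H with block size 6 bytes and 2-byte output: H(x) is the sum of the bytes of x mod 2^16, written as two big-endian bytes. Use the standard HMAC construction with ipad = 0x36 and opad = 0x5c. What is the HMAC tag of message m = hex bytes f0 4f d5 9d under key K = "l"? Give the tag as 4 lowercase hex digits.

Key "l" = 6c is 1 byte ≤ B = 6; zero-pad to 6 bytes: K' = 6c 00 00 00 00 00.
K' ⊕ ipad = 5a 36 36 36 36 36.  K' ⊕ opad = 30 5c 5c 5c 5c 5c.
Inner input = (K'⊕ipad) ∥ m = 5a 36 36 36 36 36 ∥ f0 4f d5 9d.
Inner hash: sum = 90+54+54+54+54+54+240+79+213+157 = 1049 → 04 19.
Outer input = (K'⊕opad) ∥ inner = 30 5c 5c 5c 5c 5c ∥ 04 19.
Outer hash (tag): sum = 48+92+92+92+92+92+4+25 = 537 → 02 19.

0219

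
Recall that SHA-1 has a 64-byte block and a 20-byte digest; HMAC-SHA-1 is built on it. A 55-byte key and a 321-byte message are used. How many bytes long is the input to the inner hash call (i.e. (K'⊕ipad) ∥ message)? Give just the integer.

385

Key is 55 ≤ 64 bytes, zero-padded: |K'| = 64.
Inner input = (K'⊕ipad) ∥ m → 64 + 321 = 385 bytes.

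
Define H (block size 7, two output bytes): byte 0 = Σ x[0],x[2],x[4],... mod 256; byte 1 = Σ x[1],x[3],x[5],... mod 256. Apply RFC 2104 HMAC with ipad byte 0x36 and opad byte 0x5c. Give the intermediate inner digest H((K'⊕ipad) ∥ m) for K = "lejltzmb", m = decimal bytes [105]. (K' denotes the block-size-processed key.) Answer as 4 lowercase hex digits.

Key "lejltzmb" = 6c 65 6a 6c 74 7a 6d 62 is 8 bytes > B = 7, so hash it first: H(key) = b7 ad, then zero-pad to 7 bytes: K' = b7 ad 00 00 00 00 00.
K' ⊕ ipad = 81 9b 36 36 36 36 36.
Inner input = 81 9b 36 36 36 36 36 ∥ 69.
Inner hash: even-index sum = 291 mod 256 = 35; odd-index sum = 368 mod 256 = 112 → 23 70.

2370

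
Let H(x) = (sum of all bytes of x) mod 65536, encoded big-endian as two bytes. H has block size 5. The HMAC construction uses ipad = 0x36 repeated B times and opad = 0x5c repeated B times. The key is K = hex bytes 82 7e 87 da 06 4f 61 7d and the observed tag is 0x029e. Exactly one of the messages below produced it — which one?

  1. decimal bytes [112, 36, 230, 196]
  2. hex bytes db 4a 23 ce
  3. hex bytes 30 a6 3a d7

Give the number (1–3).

Key hex bytes 82 7e 87 da 06 4f 61 7d is 8 bytes > B = 5, so hash it first: H(key) = 03 94, then zero-pad to 5 bytes: K' = 03 94 00 00 00.
K' ⊕ ipad = 35 a2 36 36 36; K' ⊕ opad = 5f c8 5c 5c 5c.
m1: inner = H(35 a2 36 36 36 70 24 e6 c4) = 03 b7; tag = H(5f c8 5c 5c 5c 03 b7) = 02f5
m2: inner = H(35 a2 36 36 36 db 4a 23 ce) = 03 8f; tag = H(5f c8 5c 5c 5c 03 8f) = 02cd
m3: inner = H(35 a2 36 36 36 30 a6 3a d7) = 03 60; tag = H(5f c8 5c 5c 5c 03 60) = 029e ← matches

3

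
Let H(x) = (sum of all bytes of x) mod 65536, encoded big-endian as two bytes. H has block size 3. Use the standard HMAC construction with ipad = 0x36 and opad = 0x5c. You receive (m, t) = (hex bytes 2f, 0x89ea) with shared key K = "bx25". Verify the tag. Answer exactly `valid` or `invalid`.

invalid

Key "bx25" = 62 78 32 35 is 4 bytes > B = 3, so hash it first: H(key) = 01 41, then zero-pad to 3 bytes: K' = 01 41 00.
K' ⊕ ipad = 37 77 36; K' ⊕ opad = 5d 1d 5c.
Inner hash: sum = 55+119+54+47 = 275 → 01 13.
Outer hash (recomputed tag): sum = 93+29+92+1+19 = 234 → 00 ea.
Recomputed tag = 00ea; claimed = 89ea → mismatch.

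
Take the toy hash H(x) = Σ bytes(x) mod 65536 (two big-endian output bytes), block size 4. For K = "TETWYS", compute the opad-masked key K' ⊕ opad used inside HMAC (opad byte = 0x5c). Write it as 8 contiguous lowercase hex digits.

5dac5c5c

Key "TETWYS" = 54 45 54 57 59 53 is 6 bytes > B = 4, so hash it first: H(key) = 01 f0, then zero-pad to 4 bytes: K' = 01 f0 00 00.
XOR each byte with 0x5c: 01⊕5c=5d, f0⊕5c=ac, 00⊕5c=5c, 00⊕5c=5c.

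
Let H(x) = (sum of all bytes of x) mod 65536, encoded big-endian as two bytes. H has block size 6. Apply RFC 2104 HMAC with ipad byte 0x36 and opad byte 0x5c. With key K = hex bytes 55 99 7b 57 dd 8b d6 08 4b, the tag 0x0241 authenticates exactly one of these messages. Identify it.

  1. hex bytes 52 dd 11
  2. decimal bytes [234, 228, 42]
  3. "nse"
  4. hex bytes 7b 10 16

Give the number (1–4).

2

Key hex bytes 55 99 7b 57 dd 8b d6 08 4b is 9 bytes > B = 6, so hash it first: H(key) = 04 51, then zero-pad to 6 bytes: K' = 04 51 00 00 00 00.
K' ⊕ ipad = 32 67 36 36 36 36; K' ⊕ opad = 58 0d 5c 5c 5c 5c.
m1: inner = H(32 67 36 36 36 36 52 dd 11) = 02 b1; tag = H(58 0d 5c 5c 5c 5c 02 b1) = 0288
m2: inner = H(32 67 36 36 36 36 ea e4 2a) = 03 69; tag = H(58 0d 5c 5c 5c 5c 03 69) = 0241 ← matches
m3: inner = H(32 67 36 36 36 36 6e 73 65) = 02 b7; tag = H(58 0d 5c 5c 5c 5c 02 b7) = 028e
m4: inner = H(32 67 36 36 36 36 7b 10 16) = 02 12; tag = H(58 0d 5c 5c 5c 5c 02 12) = 01e9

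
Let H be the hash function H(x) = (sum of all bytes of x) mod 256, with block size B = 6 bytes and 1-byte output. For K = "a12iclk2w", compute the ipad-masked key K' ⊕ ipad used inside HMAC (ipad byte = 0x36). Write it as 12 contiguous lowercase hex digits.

Key "a12iclk2w" = 61 31 32 69 63 6c 6b 32 77 is 9 bytes > B = 6, so hash it first: H(key) = 10, then zero-pad to 6 bytes: K' = 10 00 00 00 00 00.
XOR each byte with 0x36: 10⊕36=26, 00⊕36=36, 00⊕36=36, 00⊕36=36, 00⊕36=36, 00⊕36=36.

263636363636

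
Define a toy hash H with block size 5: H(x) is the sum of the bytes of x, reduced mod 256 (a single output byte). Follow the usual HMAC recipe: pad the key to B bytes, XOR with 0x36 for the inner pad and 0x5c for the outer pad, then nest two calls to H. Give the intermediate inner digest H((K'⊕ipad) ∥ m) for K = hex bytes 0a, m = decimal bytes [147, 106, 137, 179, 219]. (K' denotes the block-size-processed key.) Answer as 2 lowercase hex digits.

28

Key hex bytes 0a is 1 byte ≤ B = 5; zero-pad to 5 bytes: K' = 0a 00 00 00 00.
K' ⊕ ipad = 3c 36 36 36 36.
Inner input = 3c 36 36 36 36 ∥ 93 6a 89 b3 db.
Inner hash: sum = 60+54+54+54+54+147+106+137+179+219 = 1064; mod 256 = 40 → 28.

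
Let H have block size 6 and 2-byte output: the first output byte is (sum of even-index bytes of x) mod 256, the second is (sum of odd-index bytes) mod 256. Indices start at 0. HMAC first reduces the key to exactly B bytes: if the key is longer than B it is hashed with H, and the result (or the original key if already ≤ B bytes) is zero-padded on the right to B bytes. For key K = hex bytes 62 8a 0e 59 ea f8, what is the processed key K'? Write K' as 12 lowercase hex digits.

628a0e59eaf8

Key hex bytes 62 8a 0e 59 ea f8 is exactly B = 6 bytes: K' = 62 8a 0e 59 ea f8.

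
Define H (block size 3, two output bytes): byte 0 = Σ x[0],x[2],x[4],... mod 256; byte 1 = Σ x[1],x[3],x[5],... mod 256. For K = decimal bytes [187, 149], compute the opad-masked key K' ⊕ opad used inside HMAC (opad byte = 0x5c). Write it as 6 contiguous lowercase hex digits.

Key decimal bytes [187, 149] = bb 95 is 2 bytes ≤ B = 3; zero-pad to 3 bytes: K' = bb 95 00.
XOR each byte with 0x5c: bb⊕5c=e7, 95⊕5c=c9, 00⊕5c=5c.

e7c95c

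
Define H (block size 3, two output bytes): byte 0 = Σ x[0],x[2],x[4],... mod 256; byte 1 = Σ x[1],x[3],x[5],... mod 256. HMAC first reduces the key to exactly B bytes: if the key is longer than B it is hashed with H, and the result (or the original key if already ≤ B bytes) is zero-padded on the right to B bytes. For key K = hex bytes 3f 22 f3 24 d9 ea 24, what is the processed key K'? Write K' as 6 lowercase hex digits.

|K| = 7 > B = 3, so first hash the key.
H(K): even-index sum = 559 mod 256 = 47; odd-index sum = 304 mod 256 = 48 → 2f 30.
Zero-pad H(K) = 2f 30 to 3 bytes: K' = 2f 30 00.

2f3000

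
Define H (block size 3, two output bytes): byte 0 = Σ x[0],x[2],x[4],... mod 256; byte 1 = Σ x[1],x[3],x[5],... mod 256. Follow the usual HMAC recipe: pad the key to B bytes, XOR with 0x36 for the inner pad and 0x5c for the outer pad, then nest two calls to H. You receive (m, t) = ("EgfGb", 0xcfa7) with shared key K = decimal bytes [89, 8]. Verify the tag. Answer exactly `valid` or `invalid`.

invalid

Key decimal bytes [89, 8] = 59 08 is 2 bytes ≤ B = 3; zero-pad to 3 bytes: K' = 59 08 00.
K' ⊕ ipad = 6f 3e 36; K' ⊕ opad = 05 54 5c.
Inner hash: even-index sum = 339 mod 256 = 83; odd-index sum = 331 mod 256 = 75 → 53 4b.
Outer hash (recomputed tag): even-index sum = 172 mod 256 = 172; odd-index sum = 167 mod 256 = 167 → ac a7.
Recomputed tag = aca7; claimed = cfa7 → mismatch.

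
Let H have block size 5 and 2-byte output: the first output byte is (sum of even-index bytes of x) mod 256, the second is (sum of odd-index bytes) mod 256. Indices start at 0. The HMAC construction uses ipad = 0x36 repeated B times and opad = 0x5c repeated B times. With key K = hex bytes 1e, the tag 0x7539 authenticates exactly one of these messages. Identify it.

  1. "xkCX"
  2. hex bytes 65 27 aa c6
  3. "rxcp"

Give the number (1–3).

Key hex bytes 1e is 1 byte ≤ B = 5; zero-pad to 5 bytes: K' = 1e 00 00 00 00.
K' ⊕ ipad = 28 36 36 36 36; K' ⊕ opad = 42 5c 5c 5c 5c.
m1: inner = H(28 36 36 36 36 78 6b 43 58) = 57 27; tag = H(42 5c 5c 5c 5c 57 27) = 210f
m2: inner = H(28 36 36 36 36 65 27 aa c6) = 81 7b; tag = H(42 5c 5c 5c 5c 81 7b) = 7539 ← matches
m3: inner = H(28 36 36 36 36 72 78 63 70) = 7c 41; tag = H(42 5c 5c 5c 5c 7c 41) = 3b34

2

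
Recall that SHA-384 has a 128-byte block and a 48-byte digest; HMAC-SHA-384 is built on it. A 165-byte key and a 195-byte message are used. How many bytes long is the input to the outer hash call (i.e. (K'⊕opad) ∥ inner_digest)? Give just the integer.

176

Key is 165 > 128 bytes, so it is hashed to 48 bytes then zero-padded to 128: |K'| = 128.
Outer input = (K'⊕opad) ∥ H(inner) → 128 + 48 = 176 bytes.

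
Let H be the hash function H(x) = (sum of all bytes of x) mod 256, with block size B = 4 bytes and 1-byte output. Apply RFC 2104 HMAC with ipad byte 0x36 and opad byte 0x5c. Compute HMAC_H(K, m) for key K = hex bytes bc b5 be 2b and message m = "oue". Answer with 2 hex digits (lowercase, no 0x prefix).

Key hex bytes bc b5 be 2b is exactly B = 4 bytes: K' = bc b5 be 2b.
K' ⊕ ipad = 8a 83 88 1d.  K' ⊕ opad = e0 e9 e2 77.
Inner input = (K'⊕ipad) ∥ m = 8a 83 88 1d ∥ 6f 75 65.
Inner hash: sum = 138+131+136+29+111+117+101 = 763; mod 256 = 251 → fb.
Outer input = (K'⊕opad) ∥ inner = e0 e9 e2 77 ∥ fb.
Outer hash (tag): sum = 224+233+226+119+251 = 1053; mod 256 = 29 → 1d.

1d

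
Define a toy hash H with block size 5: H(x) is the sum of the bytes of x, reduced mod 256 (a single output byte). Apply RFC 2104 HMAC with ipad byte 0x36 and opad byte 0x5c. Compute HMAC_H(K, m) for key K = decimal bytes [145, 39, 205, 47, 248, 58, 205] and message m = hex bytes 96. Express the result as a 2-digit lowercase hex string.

Key decimal bytes [145, 39, 205, 47, 248, 58, 205] = 91 27 cd 2f f8 3a cd is 7 bytes > B = 5, so hash it first: H(key) = b3, then zero-pad to 5 bytes: K' = b3 00 00 00 00.
K' ⊕ ipad = 85 36 36 36 36.  K' ⊕ opad = ef 5c 5c 5c 5c.
Inner input = (K'⊕ipad) ∥ m = 85 36 36 36 36 ∥ 96.
Inner hash: sum = 133+54+54+54+54+150 = 499; mod 256 = 243 → f3.
Outer input = (K'⊕opad) ∥ inner = ef 5c 5c 5c 5c ∥ f3.
Outer hash (tag): sum = 239+92+92+92+92+243 = 850; mod 256 = 82 → 52.

52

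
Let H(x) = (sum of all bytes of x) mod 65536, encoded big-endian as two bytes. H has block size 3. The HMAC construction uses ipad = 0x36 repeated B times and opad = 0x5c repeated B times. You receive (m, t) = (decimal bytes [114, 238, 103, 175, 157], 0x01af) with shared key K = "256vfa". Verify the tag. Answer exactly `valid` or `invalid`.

Key "256vfa" = 32 35 36 76 66 61 is 6 bytes > B = 3, so hash it first: H(key) = 01 da, then zero-pad to 3 bytes: K' = 01 da 00.
K' ⊕ ipad = 37 ec 36; K' ⊕ opad = 5d 86 5c.
Inner hash: sum = 55+236+54+114+238+103+175+157 = 1132 → 04 6c.
Outer hash (recomputed tag): sum = 93+134+92+4+108 = 431 → 01 af.
Recomputed tag = 01af; claimed = 01af → match.

valid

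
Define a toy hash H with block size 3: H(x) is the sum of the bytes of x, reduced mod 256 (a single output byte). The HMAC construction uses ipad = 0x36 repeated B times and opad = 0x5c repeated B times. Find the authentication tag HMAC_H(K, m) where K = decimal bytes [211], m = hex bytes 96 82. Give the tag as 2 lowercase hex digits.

Key decimal bytes [211] = d3 is 1 byte ≤ B = 3; zero-pad to 3 bytes: K' = d3 00 00.
K' ⊕ ipad = e5 36 36.  K' ⊕ opad = 8f 5c 5c.
Inner input = (K'⊕ipad) ∥ m = e5 36 36 ∥ 96 82.
Inner hash: sum = 229+54+54+150+130 = 617; mod 256 = 105 → 69.
Outer input = (K'⊕opad) ∥ inner = 8f 5c 5c ∥ 69.
Outer hash (tag): sum = 143+92+92+105 = 432; mod 256 = 176 → b0.

b0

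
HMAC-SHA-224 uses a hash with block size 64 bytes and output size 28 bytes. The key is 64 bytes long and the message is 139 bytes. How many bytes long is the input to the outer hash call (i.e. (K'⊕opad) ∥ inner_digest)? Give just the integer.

Key is 64 ≤ 64 bytes, zero-padded: |K'| = 64.
Outer input = (K'⊕opad) ∥ H(inner) → 64 + 28 = 92 bytes.

92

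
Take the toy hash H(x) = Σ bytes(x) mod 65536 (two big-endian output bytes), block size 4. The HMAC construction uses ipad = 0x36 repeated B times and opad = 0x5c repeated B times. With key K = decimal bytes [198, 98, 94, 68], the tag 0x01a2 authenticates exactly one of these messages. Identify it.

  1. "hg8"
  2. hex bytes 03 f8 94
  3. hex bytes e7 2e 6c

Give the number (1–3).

2

Key decimal bytes [198, 98, 94, 68] = c6 62 5e 44 is exactly B = 4 bytes: K' = c6 62 5e 44.
K' ⊕ ipad = f0 54 68 72; K' ⊕ opad = 9a 3e 02 18.
m1: inner = H(f0 54 68 72 68 67 38) = 03 25; tag = H(9a 3e 02 18 03 25) = 011a
m2: inner = H(f0 54 68 72 03 f8 94) = 03 ad; tag = H(9a 3e 02 18 03 ad) = 01a2 ← matches
m3: inner = H(f0 54 68 72 e7 2e 6c) = 03 9f; tag = H(9a 3e 02 18 03 9f) = 0194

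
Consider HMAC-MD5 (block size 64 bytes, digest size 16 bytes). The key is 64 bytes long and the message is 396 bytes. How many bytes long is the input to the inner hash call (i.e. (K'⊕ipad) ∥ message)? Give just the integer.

460

Key is 64 ≤ 64 bytes, zero-padded: |K'| = 64.
Inner input = (K'⊕ipad) ∥ m → 64 + 396 = 460 bytes.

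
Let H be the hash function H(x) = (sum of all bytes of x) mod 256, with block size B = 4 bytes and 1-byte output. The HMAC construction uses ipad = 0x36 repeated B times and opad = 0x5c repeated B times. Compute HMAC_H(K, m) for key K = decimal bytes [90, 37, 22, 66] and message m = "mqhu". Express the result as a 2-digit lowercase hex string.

b5

Key decimal bytes [90, 37, 22, 66] = 5a 25 16 42 is exactly B = 4 bytes: K' = 5a 25 16 42.
K' ⊕ ipad = 6c 13 20 74.  K' ⊕ opad = 06 79 4a 1e.
Inner input = (K'⊕ipad) ∥ m = 6c 13 20 74 ∥ 6d 71 68 75.
Inner hash: sum = 108+19+32+116+109+113+104+117 = 718; mod 256 = 206 → ce.
Outer input = (K'⊕opad) ∥ inner = 06 79 4a 1e ∥ ce.
Outer hash (tag): sum = 6+121+74+30+206 = 437; mod 256 = 181 → b5.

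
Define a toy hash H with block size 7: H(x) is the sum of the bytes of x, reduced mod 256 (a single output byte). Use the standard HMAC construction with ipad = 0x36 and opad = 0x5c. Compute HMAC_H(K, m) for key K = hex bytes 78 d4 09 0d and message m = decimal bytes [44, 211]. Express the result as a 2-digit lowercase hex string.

Key hex bytes 78 d4 09 0d is 4 bytes ≤ B = 7; zero-pad to 7 bytes: K' = 78 d4 09 0d 00 00 00.
K' ⊕ ipad = 4e e2 3f 3b 36 36 36.  K' ⊕ opad = 24 88 55 51 5c 5c 5c.
Inner input = (K'⊕ipad) ∥ m = 4e e2 3f 3b 36 36 36 ∥ 2c d3.
Inner hash: sum = 78+226+63+59+54+54+54+44+211 = 843; mod 256 = 75 → 4b.
Outer input = (K'⊕opad) ∥ inner = 24 88 55 51 5c 5c 5c ∥ 4b.
Outer hash (tag): sum = 36+136+85+81+92+92+92+75 = 689; mod 256 = 177 → b1.

b1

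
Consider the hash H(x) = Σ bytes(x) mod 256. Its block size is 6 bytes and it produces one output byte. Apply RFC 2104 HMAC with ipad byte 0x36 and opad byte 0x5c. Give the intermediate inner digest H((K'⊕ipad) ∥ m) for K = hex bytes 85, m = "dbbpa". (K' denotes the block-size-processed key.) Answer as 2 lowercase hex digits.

ba

Key hex bytes 85 is 1 byte ≤ B = 6; zero-pad to 6 bytes: K' = 85 00 00 00 00 00.
K' ⊕ ipad = b3 36 36 36 36 36.
Inner input = b3 36 36 36 36 36 ∥ 64 62 62 70 61.
Inner hash: sum = 179+54+54+54+54+54+100+98+98+112+97 = 954; mod 256 = 186 → ba.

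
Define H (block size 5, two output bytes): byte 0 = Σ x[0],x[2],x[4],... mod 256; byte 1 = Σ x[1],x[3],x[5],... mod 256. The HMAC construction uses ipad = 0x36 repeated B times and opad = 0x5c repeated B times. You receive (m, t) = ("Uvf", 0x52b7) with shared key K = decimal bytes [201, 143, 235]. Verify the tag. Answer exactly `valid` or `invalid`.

Key decimal bytes [201, 143, 235] = c9 8f eb is 3 bytes ≤ B = 5; zero-pad to 5 bytes: K' = c9 8f eb 00 00.
K' ⊕ ipad = ff b9 dd 36 36; K' ⊕ opad = 95 d3 b7 5c 5c.
Inner hash: even-index sum = 648 mod 256 = 136; odd-index sum = 426 mod 256 = 170 → 88 aa.
Outer hash (recomputed tag): even-index sum = 594 mod 256 = 82; odd-index sum = 439 mod 256 = 183 → 52 b7.
Recomputed tag = 52b7; claimed = 52b7 → match.

valid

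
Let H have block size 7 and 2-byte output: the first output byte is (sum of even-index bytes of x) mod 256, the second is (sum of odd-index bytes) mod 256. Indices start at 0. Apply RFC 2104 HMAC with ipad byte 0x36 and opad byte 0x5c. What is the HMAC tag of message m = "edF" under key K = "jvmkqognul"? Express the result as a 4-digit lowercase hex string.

Key "jvmkqognul" = 6a 76 6d 6b 71 6f 67 6e 75 6c is 10 bytes > B = 7, so hash it first: H(key) = 24 2a, then zero-pad to 7 bytes: K' = 24 2a 00 00 00 00 00.
K' ⊕ ipad = 12 1c 36 36 36 36 36.  K' ⊕ opad = 78 76 5c 5c 5c 5c 5c.
Inner input = (K'⊕ipad) ∥ m = 12 1c 36 36 36 36 36 ∥ 65 64 46.
Inner hash: even-index sum = 280 mod 256 = 24; odd-index sum = 307 mod 256 = 51 → 18 33.
Outer input = (K'⊕opad) ∥ inner = 78 76 5c 5c 5c 5c 5c ∥ 18 33.
Outer hash (tag): even-index sum = 447 mod 256 = 191; odd-index sum = 326 mod 256 = 70 → bf 46.

bf46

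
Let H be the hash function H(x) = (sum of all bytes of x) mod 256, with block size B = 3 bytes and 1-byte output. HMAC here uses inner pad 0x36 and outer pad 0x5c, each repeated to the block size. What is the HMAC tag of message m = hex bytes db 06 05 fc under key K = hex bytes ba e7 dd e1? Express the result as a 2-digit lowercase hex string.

72

Key hex bytes ba e7 dd e1 is 4 bytes > B = 3, so hash it first: H(key) = 5f, then zero-pad to 3 bytes: K' = 5f 00 00.
K' ⊕ ipad = 69 36 36.  K' ⊕ opad = 03 5c 5c.
Inner input = (K'⊕ipad) ∥ m = 69 36 36 ∥ db 06 05 fc.
Inner hash: sum = 105+54+54+219+6+5+252 = 695; mod 256 = 183 → b7.
Outer input = (K'⊕opad) ∥ inner = 03 5c 5c ∥ b7.
Outer hash (tag): sum = 3+92+92+183 = 370; mod 256 = 114 → 72.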